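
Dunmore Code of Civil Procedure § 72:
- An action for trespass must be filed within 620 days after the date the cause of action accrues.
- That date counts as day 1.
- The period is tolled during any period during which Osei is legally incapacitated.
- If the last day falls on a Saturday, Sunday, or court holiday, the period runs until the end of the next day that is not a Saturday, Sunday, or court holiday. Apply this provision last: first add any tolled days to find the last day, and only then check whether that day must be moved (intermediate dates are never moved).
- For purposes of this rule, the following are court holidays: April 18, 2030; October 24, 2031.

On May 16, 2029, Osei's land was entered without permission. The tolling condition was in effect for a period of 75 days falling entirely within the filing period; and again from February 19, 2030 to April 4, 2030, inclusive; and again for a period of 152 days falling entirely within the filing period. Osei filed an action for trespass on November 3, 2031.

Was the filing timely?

No

Counting May 16, 2029 as day 1, day 620 is January 25, 2031.
Tolling adds 75 days: January 25, 2031 + 75 days = April 10, 2031.
From February 19, 2030 through April 4, 2030 inclusive is 45 days; tolling adds 45 days: April 10, 2031 + 45 days = May 25, 2031.
Tolling adds 152 days: May 25, 2031 + 152 days = October 24, 2031.
October 24, 2031 is a listed holiday; October 25, 2031 is Saturday; October 26, 2031 is Sunday. The next qualifying day is October 27, 2031.
The deadline is October 27, 2031; the filing on November 3, 2031 is after that date.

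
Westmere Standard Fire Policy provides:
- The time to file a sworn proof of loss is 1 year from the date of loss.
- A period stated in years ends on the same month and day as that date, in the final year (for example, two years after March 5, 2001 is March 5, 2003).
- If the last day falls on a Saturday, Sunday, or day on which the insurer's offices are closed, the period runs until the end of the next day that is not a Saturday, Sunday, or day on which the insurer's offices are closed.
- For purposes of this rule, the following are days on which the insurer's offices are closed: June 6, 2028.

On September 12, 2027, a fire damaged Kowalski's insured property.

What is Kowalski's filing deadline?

September 12, 2028

1 year after September 12, 2027 is September 12, 2028.
September 12, 2028 is a Tuesday and not a day on which the insurer's offices are closed, so no extension applies.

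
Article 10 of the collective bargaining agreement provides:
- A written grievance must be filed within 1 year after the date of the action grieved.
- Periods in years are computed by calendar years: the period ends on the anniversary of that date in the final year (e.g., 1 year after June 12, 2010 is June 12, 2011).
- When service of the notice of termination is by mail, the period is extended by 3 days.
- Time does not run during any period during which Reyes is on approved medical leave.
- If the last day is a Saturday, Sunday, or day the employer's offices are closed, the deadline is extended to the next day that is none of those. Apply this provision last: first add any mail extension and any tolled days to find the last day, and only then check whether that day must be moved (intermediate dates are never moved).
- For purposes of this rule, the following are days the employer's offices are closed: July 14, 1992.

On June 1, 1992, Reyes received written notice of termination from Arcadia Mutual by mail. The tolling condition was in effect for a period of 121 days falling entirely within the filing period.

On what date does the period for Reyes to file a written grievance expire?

1 year after June 1, 1992 is June 1, 1993.
Service was by mail, adding 3 days: June 1, 1993 + 3 days = June 4, 1993.
Tolling adds 121 days: June 4, 1993 + 121 days = October 3, 1993.
October 3, 1993 is Sunday. The next qualifying day is October 4, 1993.

October 4, 1993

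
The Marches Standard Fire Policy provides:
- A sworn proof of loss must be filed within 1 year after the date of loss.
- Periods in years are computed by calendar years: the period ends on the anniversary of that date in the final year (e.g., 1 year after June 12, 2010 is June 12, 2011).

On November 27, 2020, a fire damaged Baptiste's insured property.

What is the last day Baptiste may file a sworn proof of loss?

November 27, 2021

1 year after November 27, 2020 is November 27, 2021.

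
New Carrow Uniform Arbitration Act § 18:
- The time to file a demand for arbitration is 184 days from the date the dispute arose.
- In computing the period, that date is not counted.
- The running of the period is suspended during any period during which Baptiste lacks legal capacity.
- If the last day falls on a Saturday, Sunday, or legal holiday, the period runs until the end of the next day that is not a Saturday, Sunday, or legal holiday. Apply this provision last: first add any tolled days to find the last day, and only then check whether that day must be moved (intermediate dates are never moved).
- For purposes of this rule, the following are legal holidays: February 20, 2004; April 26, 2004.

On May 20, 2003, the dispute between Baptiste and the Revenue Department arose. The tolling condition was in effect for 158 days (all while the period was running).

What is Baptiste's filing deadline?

April 27, 2004

184 days after May 20, 2003 is November 20, 2003.
Tolling adds 158 days: November 20, 2003 + 158 days = April 26, 2004.
April 26, 2004 is a listed holiday. The next qualifying day is April 27, 2004.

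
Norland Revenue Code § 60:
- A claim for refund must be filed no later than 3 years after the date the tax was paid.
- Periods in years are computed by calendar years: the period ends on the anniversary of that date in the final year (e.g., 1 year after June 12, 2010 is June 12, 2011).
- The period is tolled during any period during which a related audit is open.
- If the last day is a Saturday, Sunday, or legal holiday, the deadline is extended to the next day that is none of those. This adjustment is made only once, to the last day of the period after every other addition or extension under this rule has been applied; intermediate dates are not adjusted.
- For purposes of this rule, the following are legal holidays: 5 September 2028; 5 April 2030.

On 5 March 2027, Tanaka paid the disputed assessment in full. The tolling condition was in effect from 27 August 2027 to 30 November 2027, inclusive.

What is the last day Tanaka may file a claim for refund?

3 years after 5 March 2027 is March 5, 2030.
From August 27, 2027 through November 30, 2027 inclusive is 96 days; tolling adds 96 days: March 5, 2030 + 96 days = June 9, 2030.
June 9, 2030 is Sunday. The next qualifying day is June 10, 2030.

June 10, 2030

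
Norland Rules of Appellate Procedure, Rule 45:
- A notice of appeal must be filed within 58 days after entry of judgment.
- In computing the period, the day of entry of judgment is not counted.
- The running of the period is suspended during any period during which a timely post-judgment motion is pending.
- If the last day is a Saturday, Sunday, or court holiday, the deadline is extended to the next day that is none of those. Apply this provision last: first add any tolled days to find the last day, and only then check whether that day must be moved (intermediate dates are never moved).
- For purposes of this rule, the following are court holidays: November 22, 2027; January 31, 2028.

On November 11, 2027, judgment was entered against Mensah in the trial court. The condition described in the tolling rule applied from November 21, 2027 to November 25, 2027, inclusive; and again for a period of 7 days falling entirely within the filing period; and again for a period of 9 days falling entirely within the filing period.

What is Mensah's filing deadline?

58 days after November 11, 2027 is January 8, 2028.
From November 21, 2027 through November 25, 2027 inclusive is 5 days; tolling adds 5 days: January 8, 2028 + 5 days = January 13, 2028.
Tolling adds 7 days: January 13, 2028 + 7 days = January 20, 2028.
Tolling adds 9 days: January 20, 2028 + 9 days = January 29, 2028.
January 29, 2028 is Saturday; January 30, 2028 is Sunday; January 31, 2028 is a listed holiday. The next qualifying day is February 1, 2028.

February 1, 2028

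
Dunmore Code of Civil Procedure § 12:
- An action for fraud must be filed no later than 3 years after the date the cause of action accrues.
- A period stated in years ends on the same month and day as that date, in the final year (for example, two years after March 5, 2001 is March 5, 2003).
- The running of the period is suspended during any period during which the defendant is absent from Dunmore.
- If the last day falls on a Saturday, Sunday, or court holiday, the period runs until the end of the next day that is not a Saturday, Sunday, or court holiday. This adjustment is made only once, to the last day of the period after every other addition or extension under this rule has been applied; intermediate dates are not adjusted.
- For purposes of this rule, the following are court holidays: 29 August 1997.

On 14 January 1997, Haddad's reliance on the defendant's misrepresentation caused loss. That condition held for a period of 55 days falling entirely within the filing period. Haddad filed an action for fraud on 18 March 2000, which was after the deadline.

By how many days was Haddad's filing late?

3 years after 14 January 1997 is January 14, 2000.
Tolling adds 55 days: January 14, 2000 + 55 days = March 9, 2000.
March 9, 2000 is a Thursday and not a court holiday, so no extension applies.
The deadline is March 9, 2000; from March 9, 2000 to March 18, 2000 is 9 days.

9 days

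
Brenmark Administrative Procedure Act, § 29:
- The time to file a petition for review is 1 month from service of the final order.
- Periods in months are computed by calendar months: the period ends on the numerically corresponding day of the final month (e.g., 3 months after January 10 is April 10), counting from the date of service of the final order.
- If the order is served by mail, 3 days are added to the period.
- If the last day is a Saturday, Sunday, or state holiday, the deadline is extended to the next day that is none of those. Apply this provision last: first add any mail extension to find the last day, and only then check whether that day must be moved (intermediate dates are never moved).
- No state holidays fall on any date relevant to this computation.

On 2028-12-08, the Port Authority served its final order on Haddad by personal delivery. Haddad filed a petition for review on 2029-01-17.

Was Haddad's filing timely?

1 month after 2028-12-08 is January 8, 2029.
Service was not by mail, so no mail extension applies.
January 8, 2029 is a Monday and not a state holiday, so no extension applies.
The deadline is January 8, 2029; the filing on January 17, 2029 is after that date.

No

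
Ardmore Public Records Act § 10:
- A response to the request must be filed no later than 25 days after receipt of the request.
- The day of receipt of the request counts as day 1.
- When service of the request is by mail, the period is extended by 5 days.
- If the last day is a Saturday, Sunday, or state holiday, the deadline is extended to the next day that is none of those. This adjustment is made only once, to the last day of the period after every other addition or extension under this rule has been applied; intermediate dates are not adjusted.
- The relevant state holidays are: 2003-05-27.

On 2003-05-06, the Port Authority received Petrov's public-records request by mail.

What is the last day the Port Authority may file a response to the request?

June 4, 2003

Counting 2003-05-06 as day 1, day 25 is May 30, 2003.
Service was by mail, adding 5 days: May 30, 2003 + 5 days = June 4, 2003.
June 4, 2003 is a Wednesday and not a state holiday, so no extension applies.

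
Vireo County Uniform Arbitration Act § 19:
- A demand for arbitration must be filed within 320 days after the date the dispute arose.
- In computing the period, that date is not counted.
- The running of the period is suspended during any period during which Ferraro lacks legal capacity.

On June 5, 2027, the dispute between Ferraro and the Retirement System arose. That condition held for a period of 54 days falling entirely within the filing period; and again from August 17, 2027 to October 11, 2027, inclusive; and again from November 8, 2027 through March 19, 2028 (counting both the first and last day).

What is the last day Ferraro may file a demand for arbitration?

320 days after June 5, 2027 is April 20, 2028.
Tolling adds 54 days: April 20, 2028 + 54 days = June 13, 2028.
From August 17, 2027 through October 11, 2027 inclusive is 56 days; tolling adds 56 days: June 13, 2028 + 56 days = August 8, 2028.
From November 8, 2027 through March 19, 2028 inclusive is 133 days; tolling adds 133 days: August 8, 2028 + 133 days = December 19, 2028.

December 19, 2028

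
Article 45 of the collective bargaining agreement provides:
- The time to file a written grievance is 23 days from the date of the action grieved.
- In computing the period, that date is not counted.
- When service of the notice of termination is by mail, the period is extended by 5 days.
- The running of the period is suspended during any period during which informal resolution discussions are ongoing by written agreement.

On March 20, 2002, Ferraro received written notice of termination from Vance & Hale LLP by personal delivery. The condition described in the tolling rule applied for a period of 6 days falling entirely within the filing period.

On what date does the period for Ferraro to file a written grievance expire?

23 days after March 20, 2002 is April 12, 2002.
Service was not by mail, so no mail extension applies.
Tolling adds 6 days: April 12, 2002 + 6 days = April 18, 2002.

April 18, 2002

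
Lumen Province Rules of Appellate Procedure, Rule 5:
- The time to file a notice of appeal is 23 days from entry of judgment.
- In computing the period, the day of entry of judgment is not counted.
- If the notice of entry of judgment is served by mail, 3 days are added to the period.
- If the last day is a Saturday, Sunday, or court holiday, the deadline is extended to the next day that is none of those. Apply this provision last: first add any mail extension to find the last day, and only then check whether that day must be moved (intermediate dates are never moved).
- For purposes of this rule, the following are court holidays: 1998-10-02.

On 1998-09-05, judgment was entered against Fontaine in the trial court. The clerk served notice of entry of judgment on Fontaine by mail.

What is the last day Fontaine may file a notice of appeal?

23 days after 1998-09-05 is September 28, 1998.
Service was by mail, adding 3 days: September 28, 1998 + 3 days = October 1, 1998.
October 1, 1998 is a Thursday and not a court holiday, so no extension applies.

October 1, 1998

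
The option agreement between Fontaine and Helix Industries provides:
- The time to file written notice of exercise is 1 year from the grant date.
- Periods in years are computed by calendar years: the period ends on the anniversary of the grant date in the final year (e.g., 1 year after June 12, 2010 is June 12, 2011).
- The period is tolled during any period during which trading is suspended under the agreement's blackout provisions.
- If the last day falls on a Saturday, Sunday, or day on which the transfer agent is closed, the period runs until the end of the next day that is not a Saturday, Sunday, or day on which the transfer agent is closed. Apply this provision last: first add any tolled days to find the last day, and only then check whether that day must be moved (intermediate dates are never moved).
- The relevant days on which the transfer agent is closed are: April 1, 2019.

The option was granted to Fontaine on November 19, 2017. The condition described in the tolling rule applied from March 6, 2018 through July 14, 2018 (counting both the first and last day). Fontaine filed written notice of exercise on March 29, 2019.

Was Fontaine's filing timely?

1 year after November 19, 2017 is November 19, 2018.
From March 6, 2018 through July 14, 2018 inclusive is 131 days; tolling adds 131 days: November 19, 2018 + 131 days = March 30, 2019.
March 30, 2019 is Saturday; March 31, 2019 is Sunday; April 1, 2019 is a listed holiday. The next qualifying day is April 2, 2019.
The deadline is April 2, 2019; the filing on March 29, 2019 is on or before that date.

Yes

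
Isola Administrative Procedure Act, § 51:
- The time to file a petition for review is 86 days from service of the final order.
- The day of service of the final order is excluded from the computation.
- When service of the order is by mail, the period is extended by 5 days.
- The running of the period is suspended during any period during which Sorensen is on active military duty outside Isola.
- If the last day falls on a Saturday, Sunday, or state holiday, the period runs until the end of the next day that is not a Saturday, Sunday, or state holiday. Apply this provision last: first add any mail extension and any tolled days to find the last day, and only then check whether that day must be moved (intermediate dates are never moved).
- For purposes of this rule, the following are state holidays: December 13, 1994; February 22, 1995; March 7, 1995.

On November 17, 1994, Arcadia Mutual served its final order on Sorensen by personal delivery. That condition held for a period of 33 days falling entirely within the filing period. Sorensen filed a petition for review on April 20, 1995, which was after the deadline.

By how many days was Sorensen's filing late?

86 days after November 17, 1994 is February 11, 1995.
Service was not by mail, so no mail extension applies.
Tolling adds 33 days: February 11, 1995 + 33 days = March 16, 1995.
March 16, 1995 is a Thursday and not a state holiday, so no extension applies.
The deadline is March 16, 1995; from March 16, 1995 to April 20, 1995 is 35 days.

35 days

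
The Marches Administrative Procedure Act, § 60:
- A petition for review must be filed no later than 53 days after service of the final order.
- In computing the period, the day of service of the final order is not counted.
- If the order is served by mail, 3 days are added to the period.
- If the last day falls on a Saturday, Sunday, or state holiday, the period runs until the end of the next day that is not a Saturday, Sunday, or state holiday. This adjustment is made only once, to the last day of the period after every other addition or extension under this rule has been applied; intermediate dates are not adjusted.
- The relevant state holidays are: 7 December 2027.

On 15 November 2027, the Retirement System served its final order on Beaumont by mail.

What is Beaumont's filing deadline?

53 days after 15 November 2027 is January 7, 2028.
Service was by mail, adding 3 days: January 7, 2028 + 3 days = January 10, 2028.
January 10, 2028 is a Monday and not a state holiday, so no extension applies.

January 10, 2028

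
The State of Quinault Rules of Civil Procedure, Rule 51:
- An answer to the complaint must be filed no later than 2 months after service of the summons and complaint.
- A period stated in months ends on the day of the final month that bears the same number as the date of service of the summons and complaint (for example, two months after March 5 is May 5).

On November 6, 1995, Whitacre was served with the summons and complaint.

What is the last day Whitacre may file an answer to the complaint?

January 6, 1996

2 months after November 6, 1995 is January 6, 1996.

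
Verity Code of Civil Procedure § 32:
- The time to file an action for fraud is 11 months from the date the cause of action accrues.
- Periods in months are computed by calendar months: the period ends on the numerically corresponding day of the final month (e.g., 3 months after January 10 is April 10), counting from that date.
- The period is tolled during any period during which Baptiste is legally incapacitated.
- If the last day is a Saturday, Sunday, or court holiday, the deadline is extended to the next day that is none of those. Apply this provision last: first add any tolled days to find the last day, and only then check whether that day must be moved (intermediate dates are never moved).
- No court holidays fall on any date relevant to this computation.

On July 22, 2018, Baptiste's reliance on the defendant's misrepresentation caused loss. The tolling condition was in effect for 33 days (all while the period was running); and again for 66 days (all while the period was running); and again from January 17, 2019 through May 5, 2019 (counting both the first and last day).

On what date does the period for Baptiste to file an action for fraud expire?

11 months after July 22, 2018 is June 22, 2019.
Tolling adds 33 days: June 22, 2019 + 33 days = July 25, 2019.
Tolling adds 66 days: July 25, 2019 + 66 days = September 29, 2019.
From January 17, 2019 through May 5, 2019 inclusive is 109 days; tolling adds 109 days: September 29, 2019 + 109 days = January 16, 2020.
January 16, 2020 is a Thursday and not a court holiday, so no extension applies.

January 16, 2020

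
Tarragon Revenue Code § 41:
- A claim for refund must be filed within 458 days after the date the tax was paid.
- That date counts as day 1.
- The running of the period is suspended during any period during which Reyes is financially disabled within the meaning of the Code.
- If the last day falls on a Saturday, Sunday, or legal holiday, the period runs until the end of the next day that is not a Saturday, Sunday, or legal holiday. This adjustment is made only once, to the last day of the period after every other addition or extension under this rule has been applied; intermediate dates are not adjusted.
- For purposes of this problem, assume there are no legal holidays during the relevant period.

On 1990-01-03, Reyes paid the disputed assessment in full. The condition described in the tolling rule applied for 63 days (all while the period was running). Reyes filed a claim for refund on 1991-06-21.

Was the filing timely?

No

Counting 1990-01-03 as day 1, day 458 is April 5, 1991.
Tolling adds 63 days: April 5, 1991 + 63 days = June 7, 1991.
June 7, 1991 is a Friday and not a legal holiday, so no extension applies.
The deadline is June 7, 1991; the filing on June 21, 1991 is after that date.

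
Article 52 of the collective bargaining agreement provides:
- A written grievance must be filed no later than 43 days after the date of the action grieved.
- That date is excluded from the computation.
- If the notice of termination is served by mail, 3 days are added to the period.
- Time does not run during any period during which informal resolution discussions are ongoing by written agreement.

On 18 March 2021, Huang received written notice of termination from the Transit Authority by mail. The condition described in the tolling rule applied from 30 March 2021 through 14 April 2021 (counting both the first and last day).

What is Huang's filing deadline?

May 19, 2021

43 days after 18 March 2021 is April 30, 2021.
Service was by mail, adding 3 days: April 30, 2021 + 3 days = May 3, 2021.
From March 30, 2021 through April 14, 2021 inclusive is 16 days; tolling adds 16 days: May 3, 2021 + 16 days = May 19, 2021.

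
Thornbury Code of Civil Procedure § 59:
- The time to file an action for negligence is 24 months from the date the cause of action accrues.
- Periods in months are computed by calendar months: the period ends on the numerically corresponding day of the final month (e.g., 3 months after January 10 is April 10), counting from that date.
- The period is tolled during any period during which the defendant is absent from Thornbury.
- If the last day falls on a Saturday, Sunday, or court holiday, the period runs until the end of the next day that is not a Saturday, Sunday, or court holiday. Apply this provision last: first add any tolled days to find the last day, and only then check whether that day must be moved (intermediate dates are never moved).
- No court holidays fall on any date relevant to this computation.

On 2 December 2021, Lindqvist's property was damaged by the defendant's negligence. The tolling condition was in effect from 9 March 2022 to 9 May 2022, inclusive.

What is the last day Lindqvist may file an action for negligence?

February 2, 2024

24 months after 2 December 2021 is December 2, 2023.
From March 9, 2022 through May 9, 2022 inclusive is 62 days; tolling adds 62 days: December 2, 2023 + 62 days = February 2, 2024.
February 2, 2024 is a Friday and not a court holiday, so no extension applies.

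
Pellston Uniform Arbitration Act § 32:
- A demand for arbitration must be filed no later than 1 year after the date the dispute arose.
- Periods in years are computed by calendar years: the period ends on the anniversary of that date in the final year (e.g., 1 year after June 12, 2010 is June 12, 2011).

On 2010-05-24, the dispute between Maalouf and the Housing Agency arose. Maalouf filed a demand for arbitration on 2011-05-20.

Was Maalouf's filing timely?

1 year after 2010-05-24 is May 24, 2011.
The deadline is May 24, 2011; the filing on May 20, 2011 is on or before that date.

Yes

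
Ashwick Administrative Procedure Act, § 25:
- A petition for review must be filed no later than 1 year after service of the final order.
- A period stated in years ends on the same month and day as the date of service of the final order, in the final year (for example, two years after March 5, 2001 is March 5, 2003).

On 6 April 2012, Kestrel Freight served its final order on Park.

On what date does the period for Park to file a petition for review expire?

April 6, 2013

1 year after 6 April 2012 is April 6, 2013.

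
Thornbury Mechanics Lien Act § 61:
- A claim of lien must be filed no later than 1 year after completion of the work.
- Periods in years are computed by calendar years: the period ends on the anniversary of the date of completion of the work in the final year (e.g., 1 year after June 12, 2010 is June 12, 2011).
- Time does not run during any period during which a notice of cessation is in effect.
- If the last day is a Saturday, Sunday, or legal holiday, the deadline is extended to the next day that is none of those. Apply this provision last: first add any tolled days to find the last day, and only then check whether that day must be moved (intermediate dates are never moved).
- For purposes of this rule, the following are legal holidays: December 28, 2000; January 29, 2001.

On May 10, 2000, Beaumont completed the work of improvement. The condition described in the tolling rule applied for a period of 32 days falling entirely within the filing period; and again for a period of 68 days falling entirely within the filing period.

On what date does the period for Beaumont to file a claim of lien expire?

1 year after May 10, 2000 is May 10, 2001.
Tolling adds 32 days: May 10, 2001 + 32 days = June 11, 2001.
Tolling adds 68 days: June 11, 2001 + 68 days = August 18, 2001.
August 18, 2001 is Saturday; August 19, 2001 is Sunday. The next qualifying day is August 20, 2001.

August 20, 2001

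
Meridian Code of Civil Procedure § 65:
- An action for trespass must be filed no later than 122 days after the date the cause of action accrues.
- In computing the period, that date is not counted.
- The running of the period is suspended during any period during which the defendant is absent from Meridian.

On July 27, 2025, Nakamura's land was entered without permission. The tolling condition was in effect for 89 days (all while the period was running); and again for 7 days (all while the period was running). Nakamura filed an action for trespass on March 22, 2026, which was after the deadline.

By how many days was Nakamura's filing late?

20 days

122 days after July 27, 2025 is November 26, 2025.
Tolling adds 89 days: November 26, 2025 + 89 days = February 23, 2026.
Tolling adds 7 days: February 23, 2026 + 7 days = March 2, 2026.
The deadline is March 2, 2026; from March 2, 2026 to March 22, 2026 is 20 days.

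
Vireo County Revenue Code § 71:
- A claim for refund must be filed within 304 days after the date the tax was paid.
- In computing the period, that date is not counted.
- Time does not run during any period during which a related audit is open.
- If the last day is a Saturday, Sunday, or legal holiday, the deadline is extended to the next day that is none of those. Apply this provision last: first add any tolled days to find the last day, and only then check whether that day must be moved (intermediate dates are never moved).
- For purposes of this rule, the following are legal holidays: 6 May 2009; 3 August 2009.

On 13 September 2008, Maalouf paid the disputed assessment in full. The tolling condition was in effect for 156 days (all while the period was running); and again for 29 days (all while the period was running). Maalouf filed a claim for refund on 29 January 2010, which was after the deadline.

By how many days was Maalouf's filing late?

14 days

304 days after 13 September 2008 is July 14, 2009.
Tolling adds 156 days: July 14, 2009 + 156 days = December 17, 2009.
Tolling adds 29 days: December 17, 2009 + 29 days = January 15, 2010.
January 15, 2010 is a Friday and not a legal holiday, so no extension applies.
The deadline is January 15, 2010; from January 15, 2010 to January 29, 2010 is 14 days.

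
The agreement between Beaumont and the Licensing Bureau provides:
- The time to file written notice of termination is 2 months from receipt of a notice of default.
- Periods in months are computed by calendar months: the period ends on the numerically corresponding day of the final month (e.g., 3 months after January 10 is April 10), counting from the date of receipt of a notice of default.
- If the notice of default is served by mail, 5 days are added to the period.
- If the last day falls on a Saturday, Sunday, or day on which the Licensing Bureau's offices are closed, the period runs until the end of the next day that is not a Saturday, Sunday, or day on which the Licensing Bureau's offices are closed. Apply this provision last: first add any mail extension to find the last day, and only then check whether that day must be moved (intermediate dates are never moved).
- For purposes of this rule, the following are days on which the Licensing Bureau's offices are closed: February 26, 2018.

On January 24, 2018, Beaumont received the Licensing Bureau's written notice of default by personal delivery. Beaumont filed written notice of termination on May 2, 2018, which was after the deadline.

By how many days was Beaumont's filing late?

2 months after January 24, 2018 is March 24, 2018.
Service was not by mail, so no mail extension applies.
March 24, 2018 is Saturday; March 25, 2018 is Sunday. The next qualifying day is March 26, 2018.
The deadline is March 26, 2018; from March 26, 2018 to May 2, 2018 is 37 days.

37 days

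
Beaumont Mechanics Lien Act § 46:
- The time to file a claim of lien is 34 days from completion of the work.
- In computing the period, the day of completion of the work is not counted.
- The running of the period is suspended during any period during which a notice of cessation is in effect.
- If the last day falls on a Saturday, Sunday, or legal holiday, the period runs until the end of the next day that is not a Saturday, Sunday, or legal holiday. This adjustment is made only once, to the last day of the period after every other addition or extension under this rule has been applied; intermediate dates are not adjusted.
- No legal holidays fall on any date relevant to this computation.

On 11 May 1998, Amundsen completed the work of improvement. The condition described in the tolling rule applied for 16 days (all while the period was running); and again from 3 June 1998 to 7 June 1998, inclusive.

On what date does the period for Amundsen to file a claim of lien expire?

July 6, 1998

34 days after 11 May 1998 is June 14, 1998.
Tolling adds 16 days: June 14, 1998 + 16 days = June 30, 1998.
From June 3, 1998 through June 7, 1998 inclusive is 5 days; tolling adds 5 days: June 30, 1998 + 5 days = July 5, 1998.
July 5, 1998 is Sunday. The next qualifying day is July 6, 1998.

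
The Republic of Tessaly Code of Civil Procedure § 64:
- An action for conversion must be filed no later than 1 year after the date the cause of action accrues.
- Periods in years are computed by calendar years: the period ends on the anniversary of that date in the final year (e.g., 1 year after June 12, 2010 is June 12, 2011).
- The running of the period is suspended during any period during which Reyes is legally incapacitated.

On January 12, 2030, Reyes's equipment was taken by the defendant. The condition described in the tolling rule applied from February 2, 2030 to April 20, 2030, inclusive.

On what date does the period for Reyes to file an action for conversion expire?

March 31, 2031

1 year after January 12, 2030 is January 12, 2031.
From February 2, 2030 through April 20, 2030 inclusive is 78 days; tolling adds 78 days: January 12, 2031 + 78 days = March 31, 2031.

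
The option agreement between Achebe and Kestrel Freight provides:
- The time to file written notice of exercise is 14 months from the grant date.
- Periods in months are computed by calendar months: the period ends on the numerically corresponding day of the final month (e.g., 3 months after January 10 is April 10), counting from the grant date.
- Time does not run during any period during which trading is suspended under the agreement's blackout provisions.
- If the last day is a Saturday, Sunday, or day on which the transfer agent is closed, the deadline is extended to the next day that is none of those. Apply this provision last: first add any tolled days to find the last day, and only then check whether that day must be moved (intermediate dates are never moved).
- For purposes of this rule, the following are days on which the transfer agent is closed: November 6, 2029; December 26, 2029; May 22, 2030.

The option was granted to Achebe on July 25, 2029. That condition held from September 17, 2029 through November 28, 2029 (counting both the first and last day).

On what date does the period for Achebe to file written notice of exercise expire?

14 months after July 25, 2029 is September 25, 2030.
From September 17, 2029 through November 28, 2029 inclusive is 73 days; tolling adds 73 days: September 25, 2030 + 73 days = December 7, 2030.
December 7, 2030 is Saturday; December 8, 2030 is Sunday. The next qualifying day is December 9, 2030.

December 9, 2030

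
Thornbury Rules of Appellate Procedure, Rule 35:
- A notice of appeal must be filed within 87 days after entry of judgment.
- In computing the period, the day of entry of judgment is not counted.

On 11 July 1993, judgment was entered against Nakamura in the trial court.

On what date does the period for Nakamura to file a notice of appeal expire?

87 days after 11 July 1993 is October 6, 1993.

October 6, 1993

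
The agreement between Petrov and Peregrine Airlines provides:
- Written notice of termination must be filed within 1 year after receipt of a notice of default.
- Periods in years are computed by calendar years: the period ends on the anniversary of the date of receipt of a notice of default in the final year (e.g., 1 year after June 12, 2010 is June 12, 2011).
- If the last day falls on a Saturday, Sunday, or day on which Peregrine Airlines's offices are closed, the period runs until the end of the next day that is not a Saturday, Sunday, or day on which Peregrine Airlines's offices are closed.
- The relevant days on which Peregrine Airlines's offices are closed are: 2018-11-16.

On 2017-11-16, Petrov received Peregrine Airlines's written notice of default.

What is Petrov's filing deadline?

1 year after 2017-11-16 is November 16, 2018.
November 16, 2018 is a listed holiday; November 17, 2018 is Saturday; November 18, 2018 is Sunday. The next qualifying day is November 19, 2018.

November 19, 2018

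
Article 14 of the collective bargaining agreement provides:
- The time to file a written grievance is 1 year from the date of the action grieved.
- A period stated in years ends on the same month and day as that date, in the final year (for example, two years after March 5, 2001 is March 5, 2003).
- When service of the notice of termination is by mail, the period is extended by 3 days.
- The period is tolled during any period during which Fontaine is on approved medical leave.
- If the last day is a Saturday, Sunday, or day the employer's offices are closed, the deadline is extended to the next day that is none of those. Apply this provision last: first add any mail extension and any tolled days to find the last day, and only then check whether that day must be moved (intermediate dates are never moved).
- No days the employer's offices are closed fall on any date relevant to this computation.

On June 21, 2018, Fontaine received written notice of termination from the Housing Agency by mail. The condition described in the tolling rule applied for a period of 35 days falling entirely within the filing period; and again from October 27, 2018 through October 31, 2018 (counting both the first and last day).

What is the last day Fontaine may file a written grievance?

1 year after June 21, 2018 is June 21, 2019.
Service was by mail, adding 3 days: June 21, 2019 + 3 days = June 24, 2019.
Tolling adds 35 days: June 24, 2019 + 35 days = July 29, 2019.
From October 27, 2018 through October 31, 2018 inclusive is 5 days; tolling adds 5 days: July 29, 2019 + 5 days = August 3, 2019.
August 3, 2019 is Saturday; August 4, 2019 is Sunday. The next qualifying day is August 5, 2019.

August 5, 2019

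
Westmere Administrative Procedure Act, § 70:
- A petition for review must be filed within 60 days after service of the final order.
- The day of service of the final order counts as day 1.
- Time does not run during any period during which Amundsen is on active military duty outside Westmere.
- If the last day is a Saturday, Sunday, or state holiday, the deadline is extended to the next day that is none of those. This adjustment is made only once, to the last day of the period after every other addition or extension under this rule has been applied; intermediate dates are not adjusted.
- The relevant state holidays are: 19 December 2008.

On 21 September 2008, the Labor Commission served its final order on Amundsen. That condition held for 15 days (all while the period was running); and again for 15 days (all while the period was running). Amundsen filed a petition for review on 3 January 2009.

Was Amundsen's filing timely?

No

Counting 21 September 2008 as day 1, day 60 is November 19, 2008.
Tolling adds 15 days: November 19, 2008 + 15 days = December 4, 2008.
Tolling adds 15 days: December 4, 2008 + 15 days = December 19, 2008.
December 19, 2008 is a listed holiday; December 20, 2008 is Saturday; December 21, 2008 is Sunday. The next qualifying day is December 22, 2008.
The deadline is December 22, 2008; the filing on January 3, 2009 is after that date.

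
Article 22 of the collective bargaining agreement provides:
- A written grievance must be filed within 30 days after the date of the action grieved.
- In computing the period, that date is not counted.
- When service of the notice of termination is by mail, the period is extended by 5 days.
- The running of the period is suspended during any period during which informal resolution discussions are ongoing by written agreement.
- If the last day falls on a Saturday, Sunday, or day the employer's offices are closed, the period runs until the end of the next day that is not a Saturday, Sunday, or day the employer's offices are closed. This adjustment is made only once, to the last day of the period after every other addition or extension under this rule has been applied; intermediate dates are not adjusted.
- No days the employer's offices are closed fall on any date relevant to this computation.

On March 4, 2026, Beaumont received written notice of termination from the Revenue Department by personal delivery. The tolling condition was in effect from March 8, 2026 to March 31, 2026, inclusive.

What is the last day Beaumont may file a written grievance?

April 27, 2026

30 days after March 4, 2026 is April 3, 2026.
Service was not by mail, so no mail extension applies.
From March 8, 2026 through March 31, 2026 inclusive is 24 days; tolling adds 24 days: April 3, 2026 + 24 days = April 27, 2026.
April 27, 2026 is a Monday and not a day the employer's offices are closed, so no extension applies.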